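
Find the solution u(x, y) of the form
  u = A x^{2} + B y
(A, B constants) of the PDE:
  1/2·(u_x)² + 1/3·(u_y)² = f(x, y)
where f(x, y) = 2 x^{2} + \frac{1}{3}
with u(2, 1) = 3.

Substitute the ansatz u = A x^{2} + B y into the left-hand side.
Derivatives of the ansatz:
  u_x = 2 A x
  u_y = B
Term by term:
  1/2·(u_x)² = 2 A^{2} x^{2}
  1/3·(u_y)² = \frac{B^{2}}{3}
So the left-hand side equals
  2 A^{2} x^{2} + \frac{B^{2}}{3}
This must equal f(x, y) = 2 x^{2} + \frac{1}{3} identically.
Matching coefficients of the independent functions:
  [constant term]:  \frac{B^{2}}{3} = \frac{1}{3}
  [x^{2}]:  2 A^{2} = 2
These equations allow (A, B) = (-1, -1) or (-1, 1) or (1, -1) or (1, 1).
Impose the point condition(s):
  u(2, 1) = 3  ⟹  4 A + B = 3
Only A = 1, B = -1 satisfies everything.
Hence u(x, y) = x^{2} - y.

Answer: u(x, y) = x^{2} - y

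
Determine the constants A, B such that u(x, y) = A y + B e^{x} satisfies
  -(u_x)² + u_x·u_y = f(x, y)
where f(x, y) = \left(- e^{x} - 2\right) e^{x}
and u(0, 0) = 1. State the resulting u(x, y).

Substitute the ansatz u = A y + B e^{x} into the left-hand side.
Derivatives of the ansatz:
  u_x = B e^{x}
  u_y = A
Term by term:
  -(u_x)² = - B^{2} e^{2 x}
  u_x·u_y = A B e^{x}
So the left-hand side equals
  A B e^{x} - B^{2} e^{2 x}
This must equal f(x, y) = \left(- e^{x} - 2\right) e^{x} identically.
Matching coefficients of the independent functions:
  [e^{x}]:  A B = -2
  [e^{2 x}]:  - B^{2} = -1
These equations allow (A, B) = (-2, 1) or (2, -1).
Impose the point condition(s):
  u(0, 0) = 1  ⟹  B = 1
Only A = -2, B = 1 satisfies everything.
Hence u(x, y) = - 2 y + e^{x}.

Answer: u(x, y) = - 2 y + e^{x}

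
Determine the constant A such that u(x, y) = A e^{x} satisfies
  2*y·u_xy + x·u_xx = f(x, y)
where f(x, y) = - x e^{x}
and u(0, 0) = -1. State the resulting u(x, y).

Answer: u(x, y) = - e^{x}

Derivation:
Substitute the ansatz u = A e^{x} into the left-hand side.
Derivatives of the ansatz:
  u_xy = 0
  u_xx = A e^{x}
Term by term:
  2*y·u_xy = 0
  x·u_xx = A x e^{x}
So the left-hand side equals
  A x e^{x}
This must equal f(x, y) = - x e^{x} identically.
Matching coefficients of the independent functions:
  [x e^{x}]:  A = -1
Solving: A = -1.
Check against the point condition:
  u(0, 0) = -1  ⟹  A = -1  ✓
Hence u(x, y) = - e^{x}.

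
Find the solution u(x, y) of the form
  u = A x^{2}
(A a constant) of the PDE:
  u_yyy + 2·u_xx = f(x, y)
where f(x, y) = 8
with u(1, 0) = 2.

Substitute the ansatz u = A x^{2} into the left-hand side.
Derivatives of the ansatz:
  u_yyy = 0
  u_xx = 2 A
Term by term:
  u_yyy = 0
  2·u_xx = 4 A
So the left-hand side equals
  4 A
This must equal f(x, y) = 8 identically.
Matching coefficients of the independent functions:
  [constant term]:  4 A = 8
Solving: A = 2.
Check against the point condition:
  u(1, 0) = 2  ⟹  A = 2  ✓
Hence u(x, y) = 2 x^{2}.

Answer: u(x, y) = 2 x^{2}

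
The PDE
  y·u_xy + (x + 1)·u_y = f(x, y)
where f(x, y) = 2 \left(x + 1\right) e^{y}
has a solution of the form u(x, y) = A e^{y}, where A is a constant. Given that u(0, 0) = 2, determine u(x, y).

Answer: u(x, y) = 2 e^{y}

Derivation:
Substitute the ansatz u = A e^{y} into the left-hand side.
Derivatives of the ansatz:
  u_xy = 0
  u_y = A e^{y}
Term by term:
  y·u_xy = 0
  (x + 1)·u_y = A x e^{y} + A e^{y}
So the left-hand side equals
  A x e^{y} + A e^{y}
This must equal f(x, y) identically; expanded, f = 2 x e^{y} + 2 e^{y}.
Matching coefficients of the independent functions:
  [x e^{y}, e^{y}]:  A = 2
Solving: A = 2.
Check against the point condition:
  u(0, 0) = 2  ⟹  A = 2  ✓
Hence u(x, y) = 2 e^{y}.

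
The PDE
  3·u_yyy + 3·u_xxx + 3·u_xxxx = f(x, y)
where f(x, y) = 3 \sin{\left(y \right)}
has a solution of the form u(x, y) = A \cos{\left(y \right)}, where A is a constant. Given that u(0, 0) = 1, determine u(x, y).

Substitute the ansatz u = A \cos{\left(y \right)} into the left-hand side.
Derivatives of the ansatz:
  u_yyy = A \sin{\left(y \right)}
  u_xxx = 0
  u_xxxx = 0
Term by term:
  3·u_yyy = 3 A \sin{\left(y \right)}
  3·u_xxx = 0
  3·u_xxxx = 0
So the left-hand side equals
  3 A \sin{\left(y \right)}
This must equal f(x, y) = 3 \sin{\left(y \right)} identically.
Matching coefficients of the independent functions:
  [\sin{\left(y \right)}]:  3 A = 3
Solving: A = 1.
Check against the point condition:
  u(0, 0) = 1  ⟹  A = 1  ✓
Hence u(x, y) = \cos{\left(y \right)}.

Answer: u(x, y) = \cos{\left(y \right)}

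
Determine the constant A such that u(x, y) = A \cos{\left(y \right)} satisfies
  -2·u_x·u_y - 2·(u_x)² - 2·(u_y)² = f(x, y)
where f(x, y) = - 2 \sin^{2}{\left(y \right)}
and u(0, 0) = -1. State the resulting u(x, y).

Substitute the ansatz u = A \cos{\left(y \right)} into the left-hand side.
Derivatives of the ansatz:
  u_x = 0
  u_y = - A \sin{\left(y \right)}
Term by term:
  -2·u_x·u_y = 0
  -2·(u_x)² = 0
  -2·(u_y)² = - 2 A^{2} \sin^{2}{\left(y \right)}
So the left-hand side equals
  - 2 A^{2} \sin^{2}{\left(y \right)}
This must equal f(x, y) = - 2 \sin^{2}{\left(y \right)} identically.
Matching coefficients of the independent functions:
  [\sin^{2}{\left(y \right)}]:  - 2 A^{2} = -2
These equations allow (A) = (-1) or (1).
Impose the point condition(s):
  u(0, 0) = -1  ⟹  A = -1
Only A = -1 satisfies everything.
Hence u(x, y) = - \cos{\left(y \right)}.

Answer: u(x, y) = - \cos{\left(y \right)}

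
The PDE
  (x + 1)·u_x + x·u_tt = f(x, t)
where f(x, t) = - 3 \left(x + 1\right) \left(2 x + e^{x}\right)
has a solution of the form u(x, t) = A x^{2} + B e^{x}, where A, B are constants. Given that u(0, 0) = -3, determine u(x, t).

Answer: u(x, t) = - 3 x^{2} - 3 e^{x}

Derivation:
Substitute the ansatz u = A x^{2} + B e^{x} into the left-hand side.
Derivatives of the ansatz:
  u_x = 2 A x + B e^{x}
  u_tt = 0
Term by term:
  (x + 1)·u_x = 2 A x^{2} + 2 A x + B x e^{x} + B e^{x}
  x·u_tt = 0
So the left-hand side equals
  2 A x^{2} + 2 A x + B x e^{x} + B e^{x}
This must equal f(x, t) identically; expanded, f = - 6 x^{2} - 3 x e^{x} - 6 x - 3 e^{x}.
Matching coefficients of the independent functions:
  [x, x^{2}]:  2 A = -6
  [x e^{x}, e^{x}]:  B = -3
Solving: A = -3, B = -3.
Check against the point condition:
  u(0, 0) = -3  ⟹  B = -3  ✓
Hence u(x, t) = - 3 x^{2} - 3 e^{x}.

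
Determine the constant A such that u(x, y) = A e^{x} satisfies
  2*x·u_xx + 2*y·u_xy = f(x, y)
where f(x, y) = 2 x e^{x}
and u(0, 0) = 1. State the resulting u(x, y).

Substitute the ansatz u = A e^{x} into the left-hand side.
Derivatives of the ansatz:
  u_xx = A e^{x}
  u_xy = 0
Term by term:
  2*x·u_xx = 2 A x e^{x}
  2*y·u_xy = 0
So the left-hand side equals
  2 A x e^{x}
This must equal f(x, y) = 2 x e^{x} identically.
Matching coefficients of the independent functions:
  [x e^{x}]:  2 A = 2
Solving: A = 1.
Check against the point condition:
  u(0, 0) = 1  ⟹  A = 1  ✓
Hence u(x, y) = e^{x}.

Answer: u(x, y) = e^{x}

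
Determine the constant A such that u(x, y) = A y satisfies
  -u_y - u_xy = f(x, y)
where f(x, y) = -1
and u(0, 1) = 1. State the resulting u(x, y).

Answer: u(x, y) = y

Derivation:
Substitute the ansatz u = A y into the left-hand side.
Derivatives of the ansatz:
  u_y = A
  u_xy = 0
Term by term:
  -u_y = - A
  -u_xy = 0
So the left-hand side equals
  - A
This must equal f(x, y) = -1 identically.
Matching coefficients of the independent functions:
  [constant term]:  - A = -1
Solving: A = 1.
Check against the point condition:
  u(0, 1) = 1  ⟹  A = 1  ✓
Hence u(x, y) = y.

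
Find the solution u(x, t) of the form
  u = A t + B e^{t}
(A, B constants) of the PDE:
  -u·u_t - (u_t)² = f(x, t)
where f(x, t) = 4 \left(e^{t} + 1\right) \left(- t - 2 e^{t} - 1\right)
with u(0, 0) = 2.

Answer: u(x, t) = 2 t + 2 e^{t}

Derivation:
Substitute the ansatz u = A t + B e^{t} into the left-hand side.
Derivatives of the ansatz:
  u_t = A + B e^{t}
Term by term:
  -u·u_t = - A^{2} t - A B t e^{t} - A B e^{t} - B^{2} e^{2 t}
  -(u_t)² = - A^{2} - 2 A B e^{t} - B^{2} e^{2 t}
So the left-hand side equals
  - A^{2} t - A^{2} - A B t e^{t} - 3 A B e^{t} - 2 B^{2} e^{2 t}
This must equal f(x, t) identically; expanded, f = - 4 t e^{t} - 4 t - 8 e^{2 t} - 12 e^{t} - 4.
Matching coefficients of the independent functions:
  [constant term, t]:  - A^{2} = -4
  [t e^{t}]:  - A B = -4
  [e^{t}]:  - 3 A B = -12
  [e^{2 t}]:  - 2 B^{2} = -8
These equations allow (A, B) = (-2, -2) or (2, 2).
Impose the point condition(s):
  u(0, 0) = 2  ⟹  B = 2
Only A = 2, B = 2 satisfies everything.
Hence u(x, t) = 2 t + 2 e^{t}.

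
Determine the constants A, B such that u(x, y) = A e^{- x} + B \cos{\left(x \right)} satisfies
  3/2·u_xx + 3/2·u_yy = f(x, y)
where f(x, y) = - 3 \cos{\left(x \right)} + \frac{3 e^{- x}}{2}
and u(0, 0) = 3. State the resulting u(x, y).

Substitute the ansatz u = A e^{- x} + B \cos{\left(x \right)} into the left-hand side.
Derivatives of the ansatz:
  u_xx = A e^{- x} - B \cos{\left(x \right)}
  u_yy = 0
Term by term:
  3/2·u_xx = \frac{3 A e^{- x}}{2} - \frac{3 B \cos{\left(x \right)}}{2}
  3/2·u_yy = 0
So the left-hand side equals
  \frac{3 A e^{- x}}{2} - \frac{3 B \cos{\left(x \right)}}{2}
This must equal f(x, y) = - 3 \cos{\left(x \right)} + \frac{3 e^{- x}}{2} identically.
Matching coefficients of the independent functions:
  [e^{- x}]:  \frac{3 A}{2} = \frac{3}{2}
  [\cos{\left(x \right)}]:  - \frac{3 B}{2} = -3
Solving: A = 1, B = 2.
Check against the point condition:
  u(0, 0) = 3  ⟹  A + B = 3  ✓
Hence u(x, y) = 2 \cos{\left(x \right)} + e^{- x}.

Answer: u(x, y) = 2 \cos{\left(x \right)} + e^{- x}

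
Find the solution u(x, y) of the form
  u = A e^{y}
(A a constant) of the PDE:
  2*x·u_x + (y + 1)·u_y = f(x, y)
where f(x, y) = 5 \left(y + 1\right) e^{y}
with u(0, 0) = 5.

Answer: u(x, y) = 5 e^{y}

Derivation:
Substitute the ansatz u = A e^{y} into the left-hand side.
Derivatives of the ansatz:
  u_x = 0
  u_y = A e^{y}
Term by term:
  2*x·u_x = 0
  (y + 1)·u_y = A y e^{y} + A e^{y}
So the left-hand side equals
  A y e^{y} + A e^{y}
This must equal f(x, y) identically; expanded, f = 5 y e^{y} + 5 e^{y}.
Matching coefficients of the independent functions:
  [y e^{y}, e^{y}]:  A = 5
Solving: A = 5.
Check against the point condition:
  u(0, 0) = 5  ⟹  A = 5  ✓
Hence u(x, y) = 5 e^{y}.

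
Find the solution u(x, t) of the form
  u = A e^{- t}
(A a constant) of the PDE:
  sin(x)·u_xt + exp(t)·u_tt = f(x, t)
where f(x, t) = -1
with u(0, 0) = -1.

Substitute the ansatz u = A e^{- t} into the left-hand side.
Derivatives of the ansatz:
  u_xt = 0
  u_tt = A e^{- t}
Term by term:
  sin(x)·u_xt = 0
  exp(t)·u_tt = A
So the left-hand side equals
  A
This must equal f(x, t) = -1 identically.
Matching coefficients of the independent functions:
  [constant term]:  A = -1
Solving: A = -1.
Check against the point condition:
  u(0, 0) = -1  ⟹  A = -1  ✓
Hence u(x, t) = - e^{- t}.

Answer: u(x, t) = - e^{- t}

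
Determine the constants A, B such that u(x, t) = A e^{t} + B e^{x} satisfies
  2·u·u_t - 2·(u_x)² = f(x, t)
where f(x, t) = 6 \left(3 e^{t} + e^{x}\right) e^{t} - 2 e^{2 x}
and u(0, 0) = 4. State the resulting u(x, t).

Substitute the ansatz u = A e^{t} + B e^{x} into the left-hand side.
Derivatives of the ansatz:
  u_t = A e^{t}
  u_x = B e^{x}
Term by term:
  2·u·u_t = 2 A^{2} e^{2 t} + 2 A B e^{t} e^{x}
  -2·(u_x)² = - 2 B^{2} e^{2 x}
So the left-hand side equals
  2 A^{2} e^{2 t} + 2 A B e^{t} e^{x} - 2 B^{2} e^{2 x}
This must equal f(x, t) identically; expanded, f = 18 e^{2 t} + 6 e^{t} e^{x} - 2 e^{2 x}.
Matching coefficients of the independent functions:
  [e^{t} e^{x}]:  2 A B = 6
  [e^{2 t}]:  2 A^{2} = 18
  [e^{2 x}]:  - 2 B^{2} = -2
These equations allow (A, B) = (-3, -1) or (3, 1).
Impose the point condition(s):
  u(0, 0) = 4  ⟹  A + B = 4
Only A = 3, B = 1 satisfies everything.
Hence u(x, t) = 3 e^{t} + e^{x}.

Answer: u(x, t) = 3 e^{t} + e^{x}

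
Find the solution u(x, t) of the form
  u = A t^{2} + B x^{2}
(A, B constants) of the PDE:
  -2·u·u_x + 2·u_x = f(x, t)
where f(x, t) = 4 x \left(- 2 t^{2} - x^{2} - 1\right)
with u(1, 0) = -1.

Substitute the ansatz u = A t^{2} + B x^{2} into the left-hand side.
Derivatives of the ansatz:
  u_x = 2 B x
Term by term:
  -2·u·u_x = - 4 A B t^{2} x - 4 B^{2} x^{3}
  2·u_x = 4 B x
So the left-hand side equals
  - 4 A B t^{2} x - 4 B^{2} x^{3} + 4 B x
This must equal f(x, t) = 4 x \left(- 2 t^{2} - x^{2} - 1\right) identically.
Matching coefficients of the independent functions:
  [x]:  4 B = -4
  [x^{3}]:  - 4 B^{2} = -4
  [t^{2} x]:  - 4 A B = -8
Solving: A = -2, B = -1.
Check against the point condition:
  u(1, 0) = -1  ⟹  B = -1  ✓
Hence u(x, t) = - 2 t^{2} - x^{2}.

Answer: u(x, t) = - 2 t^{2} - x^{2}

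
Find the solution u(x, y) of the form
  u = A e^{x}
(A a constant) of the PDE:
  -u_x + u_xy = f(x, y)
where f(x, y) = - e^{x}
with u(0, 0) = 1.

Answer: u(x, y) = e^{x}

Derivation:
Substitute the ansatz u = A e^{x} into the left-hand side.
Derivatives of the ansatz:
  u_x = A e^{x}
  u_xy = 0
Term by term:
  -u_x = - A e^{x}
  u_xy = 0
So the left-hand side equals
  - A e^{x}
This must equal f(x, y) = - e^{x} identically.
Matching coefficients of the independent functions:
  [e^{x}]:  - A = -1
Solving: A = 1.
Check against the point condition:
  u(0, 0) = 1  ⟹  A = 1  ✓
Hence u(x, y) = e^{x}.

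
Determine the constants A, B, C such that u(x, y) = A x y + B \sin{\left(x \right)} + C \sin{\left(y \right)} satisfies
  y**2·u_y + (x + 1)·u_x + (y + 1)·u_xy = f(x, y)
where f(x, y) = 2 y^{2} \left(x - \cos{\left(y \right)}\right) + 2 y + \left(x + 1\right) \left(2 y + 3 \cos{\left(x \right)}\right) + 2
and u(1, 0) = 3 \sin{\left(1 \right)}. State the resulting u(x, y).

Substitute the ansatz u = A x y + B \sin{\left(x \right)} + C \sin{\left(y \right)} into the left-hand side.
Derivatives of the ansatz:
  u_y = A x + C \cos{\left(y \right)}
  u_x = A y + B \cos{\left(x \right)}
  u_xy = A
Term by term:
  y**2·u_y = A x y^{2} + C y^{2} \cos{\left(y \right)}
  (x + 1)·u_x = A x y + A y + B x \cos{\left(x \right)} + B \cos{\left(x \right)}
  (y + 1)·u_xy = A y + A
So the left-hand side equals
  A x y^{2} + A x y + 2 A y + A + B x \cos{\left(x \right)} + B \cos{\left(x \right)} + C y^{2} \cos{\left(y \right)}
This must equal f(x, y) identically; expanded, f = 2 x y^{2} + 2 x y + 3 x \cos{\left(x \right)} - 2 y^{2} \cos{\left(y \right)} + 4 y + 3 \cos{\left(x \right)} + 2.
Matching coefficients of the independent functions:
  [constant term, x y, x y^{2}]:  A = 2
  [y]:  2 A = 4
  [x \cos{\left(x \right)}, \cos{\left(x \right)}]:  B = 3
  [y^{2} \cos{\left(y \right)}]:  C = -2
Solving: A = 2, B = 3, C = -2.
Check against the point condition:
  u(1, 0) = 3 \sin{\left(1 \right)}  ⟹  B \sin{\left(1 \right)} = 3 \sin{\left(1 \right)}  ✓
Hence u(x, y) = 2 x y + 3 \sin{\left(x \right)} - 2 \sin{\left(y \right)}.

Answer: u(x, y) = 2 x y + 3 \sin{\left(x \right)} - 2 \sin{\left(y \right)}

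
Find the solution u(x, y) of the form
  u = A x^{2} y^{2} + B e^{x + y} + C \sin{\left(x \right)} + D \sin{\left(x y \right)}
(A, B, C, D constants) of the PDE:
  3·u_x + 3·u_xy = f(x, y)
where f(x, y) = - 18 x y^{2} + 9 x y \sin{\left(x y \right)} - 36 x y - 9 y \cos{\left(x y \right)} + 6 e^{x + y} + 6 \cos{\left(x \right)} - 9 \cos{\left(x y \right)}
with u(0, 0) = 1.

Substitute the ansatz u = A x^{2} y^{2} + B e^{x + y} + C \sin{\left(x \right)} + D \sin{\left(x y \right)} into the left-hand side.
Derivatives of the ansatz:
  u_x = 2 A x y^{2} + B e^{x} e^{y} + C \cos{\left(x \right)} + D y \cos{\left(x y \right)}
  u_xy = 4 A x y + B e^{x} e^{y} - D x y \sin{\left(x y \right)} + D \cos{\left(x y \right)}
Term by term:
  3·u_x = 6 A x y^{2} + 3 B e^{x} e^{y} + 3 C \cos{\left(x \right)} + 3 D y \cos{\left(x y \right)}
  3·u_xy = 12 A x y + 3 B e^{x} e^{y} - 3 D x y \sin{\left(x y \right)} + 3 D \cos{\left(x y \right)}
So the left-hand side equals
  6 A x y^{2} + 12 A x y + 6 B e^{x} e^{y} + 3 C \cos{\left(x \right)} - 3 D x y \sin{\left(x y \right)} + 3 D y \cos{\left(x y \right)} + 3 D \cos{\left(x y \right)}
This must equal f(x, y) identically; expanded, f = - 18 x y^{2} + 9 x y \sin{\left(x y \right)} - 36 x y - 9 y \cos{\left(x y \right)} + 6 e^{x} e^{y} + 6 \cos{\left(x \right)} - 9 \cos{\left(x y \right)}.
Matching coefficients of the independent functions:
  [x y]:  12 A = -36
  [x y^{2}]:  6 A = -18
  [y \cos{\left(x y \right)}, \cos{\left(x y \right)}]:  3 D = -9
  [e^{x} e^{y}]:  6 B = 6
  [x y \sin{\left(x y \right)}]:  - 3 D = 9
  [\cos{\left(x \right)}]:  3 C = 6
Solving: A = -3, B = 1, C = 2, D = -3.
Check against the point condition:
  u(0, 0) = 1  ⟹  B = 1  ✓
Hence u(x, y) = - 3 x^{2} y^{2} + e^{x + y} + 2 \sin{\left(x \right)} - 3 \sin{\left(x y \right)}.

Answer: u(x, y) = - 3 x^{2} y^{2} + e^{x + y} + 2 \sin{\left(x \right)} - 3 \sin{\left(x y \right)}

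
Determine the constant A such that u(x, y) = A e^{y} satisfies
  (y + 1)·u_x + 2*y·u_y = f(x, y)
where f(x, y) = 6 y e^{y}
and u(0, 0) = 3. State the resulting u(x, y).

Answer: u(x, y) = 3 e^{y}

Derivation:
Substitute the ansatz u = A e^{y} into the left-hand side.
Derivatives of the ansatz:
  u_x = 0
  u_y = A e^{y}
Term by term:
  (y + 1)·u_x = 0
  2*y·u_y = 2 A y e^{y}
So the left-hand side equals
  2 A y e^{y}
This must equal f(x, y) = 6 y e^{y} identically.
Matching coefficients of the independent functions:
  [y e^{y}]:  2 A = 6
Solving: A = 3.
Check against the point condition:
  u(0, 0) = 3  ⟹  A = 3  ✓
Hence u(x, y) = 3 e^{y}.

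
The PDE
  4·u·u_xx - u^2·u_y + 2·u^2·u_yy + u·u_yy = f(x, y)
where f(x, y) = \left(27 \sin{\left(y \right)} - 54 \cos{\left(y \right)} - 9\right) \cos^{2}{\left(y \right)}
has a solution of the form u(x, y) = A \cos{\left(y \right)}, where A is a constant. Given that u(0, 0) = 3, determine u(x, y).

Substitute the ansatz u = A \cos{\left(y \right)} into the left-hand side.
Derivatives of the ansatz:
  u_xx = 0
  u_y = - A \sin{\left(y \right)}
  u_yy = - A \cos{\left(y \right)}
Term by term:
  4·u·u_xx = 0
  -u^2·u_y = A^{3} \sin{\left(y \right)} \cos^{2}{\left(y \right)}
  2·u^2·u_yy = - 2 A^{3} \cos^{3}{\left(y \right)}
  u·u_yy = - A^{2} \cos^{2}{\left(y \right)}
So the left-hand side equals
  A^{3} \sin{\left(y \right)} \cos^{2}{\left(y \right)} - 2 A^{3} \cos^{3}{\left(y \right)} - A^{2} \cos^{2}{\left(y \right)}
This must equal f(x, y) identically; expanded, f = 27 \sin{\left(y \right)} \cos^{2}{\left(y \right)} - 54 \cos^{3}{\left(y \right)} - 9 \cos^{2}{\left(y \right)}.
Matching coefficients of the independent functions:
  [\sin{\left(y \right)} \cos^{2}{\left(y \right)}]:  A^{3} = 27
  [\cos^{2}{\left(y \right)}]:  - A^{2} = -9
  [\cos^{3}{\left(y \right)}]:  - 2 A^{3} = -54
Solving: A = 3.
Check against the point condition:
  u(0, 0) = 3  ⟹  A = 3  ✓
Hence u(x, y) = 3 \cos{\left(y \right)}.

Answer: u(x, y) = 3 \cos{\left(y \right)}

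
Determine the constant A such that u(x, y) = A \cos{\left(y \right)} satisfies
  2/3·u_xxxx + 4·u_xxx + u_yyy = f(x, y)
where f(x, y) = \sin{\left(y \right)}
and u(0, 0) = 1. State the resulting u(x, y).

Substitute the ansatz u = A \cos{\left(y \right)} into the left-hand side.
Derivatives of the ansatz:
  u_xxxx = 0
  u_xxx = 0
  u_yyy = A \sin{\left(y \right)}
Term by term:
  2/3·u_xxxx = 0
  4·u_xxx = 0
  u_yyy = A \sin{\left(y \right)}
So the left-hand side equals
  A \sin{\left(y \right)}
This must equal f(x, y) = \sin{\left(y \right)} identically.
Matching coefficients of the independent functions:
  [\sin{\left(y \right)}]:  A = 1
Solving: A = 1.
Check against the point condition:
  u(0, 0) = 1  ⟹  A = 1  ✓
Hence u(x, y) = \cos{\left(y \right)}.

Answer: u(x, y) = \cos{\left(y \right)}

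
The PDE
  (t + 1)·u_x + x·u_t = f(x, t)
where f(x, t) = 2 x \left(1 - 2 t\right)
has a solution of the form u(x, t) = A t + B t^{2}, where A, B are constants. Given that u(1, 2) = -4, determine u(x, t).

Substitute the ansatz u = A t + B t^{2} into the left-hand side.
Derivatives of the ansatz:
  u_x = 0
  u_t = A + 2 B t
Term by term:
  (t + 1)·u_x = 0
  x·u_t = A x + 2 B t x
So the left-hand side equals
  A x + 2 B t x
This must equal f(x, t) identically; expanded, f = - 4 t x + 2 x.
Matching coefficients of the independent functions:
  [x]:  A = 2
  [t x]:  2 B = -4
Solving: A = 2, B = -2.
Check against the point condition:
  u(1, 2) = -4  ⟹  2 A + 4 B = -4  ✓
Hence u(x, t) = - 2 t^{2} + 2 t.

Answer: u(x, t) = - 2 t^{2} + 2 t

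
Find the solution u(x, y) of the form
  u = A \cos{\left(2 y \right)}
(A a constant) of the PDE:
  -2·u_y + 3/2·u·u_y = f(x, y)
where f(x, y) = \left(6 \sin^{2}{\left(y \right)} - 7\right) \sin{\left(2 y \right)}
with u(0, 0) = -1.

Answer: u(x, y) = - \cos{\left(2 y \right)}

Derivation:
Substitute the ansatz u = A \cos{\left(2 y \right)} into the left-hand side.
Derivatives of the ansatz:
  u_y = - 2 A \sin{\left(2 y \right)}
Term by term:
  -2·u_y = 4 A \sin{\left(2 y \right)}
  3/2·u·u_y = - 3 A^{2} \sin{\left(2 y \right)} \cos{\left(2 y \right)}
So the left-hand side equals
  - 3 A^{2} \sin{\left(2 y \right)} \cos{\left(2 y \right)} + 4 A \sin{\left(2 y \right)}
This must equal f(x, y) identically; expanded, f = - 3 \sin{\left(2 y \right)} \cos{\left(2 y \right)} - 4 \sin{\left(2 y \right)}.
Matching coefficients of the independent functions:
  [\sin{\left(2 y \right)} \cos{\left(2 y \right)}]:  - 3 A^{2} = -3
  [\sin{\left(2 y \right)}]:  4 A = -4
Solving: A = -1.
Check against the point condition:
  u(0, 0) = -1  ⟹  A = -1  ✓
Hence u(x, y) = - \cos{\left(2 y \right)}.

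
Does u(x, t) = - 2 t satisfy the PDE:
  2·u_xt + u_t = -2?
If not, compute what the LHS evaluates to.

Evaluate each term of the left-hand side for u = - 2 t.
Derivatives:
  u_xt = 0
  u_t = -2
Terms:
  2·u_xt = 0
  u_t = -2
Sum: LHS = -2
This is exactly the given right-hand side, so u is a solution.

Answer: Yes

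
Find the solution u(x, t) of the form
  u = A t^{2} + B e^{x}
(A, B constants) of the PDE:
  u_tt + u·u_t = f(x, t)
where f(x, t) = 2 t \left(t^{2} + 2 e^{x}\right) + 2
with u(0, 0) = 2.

Substitute the ansatz u = A t^{2} + B e^{x} into the left-hand side.
Derivatives of the ansatz:
  u_tt = 2 A
  u_t = 2 A t
Term by term:
  u_tt = 2 A
  u·u_t = 2 A^{2} t^{3} + 2 A B t e^{x}
So the left-hand side equals
  2 A^{2} t^{3} + 2 A B t e^{x} + 2 A
This must equal f(x, t) identically; expanded, f = 2 t^{3} + 4 t e^{x} + 2.
Matching coefficients of the independent functions:
  [constant term]:  2 A = 2
  [t^{3}]:  2 A^{2} = 2
  [t e^{x}]:  2 A B = 4
Solving: A = 1, B = 2.
Check against the point condition:
  u(0, 0) = 2  ⟹  B = 2  ✓
Hence u(x, t) = t^{2} + 2 e^{x}.

Answer: u(x, t) = t^{2} + 2 e^{x}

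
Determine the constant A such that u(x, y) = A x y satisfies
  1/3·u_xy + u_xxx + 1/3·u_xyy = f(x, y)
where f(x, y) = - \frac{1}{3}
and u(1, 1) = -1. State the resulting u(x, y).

Substitute the ansatz u = A x y into the left-hand side.
Derivatives of the ansatz:
  u_xy = A
  u_xxx = 0
  u_xyy = 0
Term by term:
  1/3·u_xy = \frac{A}{3}
  u_xxx = 0
  1/3·u_xyy = 0
So the left-hand side equals
  \frac{A}{3}
This must equal f(x, y) = - \frac{1}{3} identically.
Matching coefficients of the independent functions:
  [constant term]:  \frac{A}{3} = - \frac{1}{3}
Solving: A = -1.
Check against the point condition:
  u(1, 1) = -1  ⟹  A = -1  ✓
Hence u(x, y) = - x y.

Answer: u(x, y) = - x y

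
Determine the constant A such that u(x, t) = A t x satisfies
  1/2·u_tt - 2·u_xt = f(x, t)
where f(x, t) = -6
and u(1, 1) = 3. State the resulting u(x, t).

Substitute the ansatz u = A t x into the left-hand side.
Derivatives of the ansatz:
  u_tt = 0
  u_xt = A
Term by term:
  1/2·u_tt = 0
  -2·u_xt = - 2 A
So the left-hand side equals
  - 2 A
This must equal f(x, t) = -6 identically.
Matching coefficients of the independent functions:
  [constant term]:  - 2 A = -6
Solving: A = 3.
Check against the point condition:
  u(1, 1) = 3  ⟹  A = 3  ✓
Hence u(x, t) = 3 t x.

Answer: u(x, t) = 3 t x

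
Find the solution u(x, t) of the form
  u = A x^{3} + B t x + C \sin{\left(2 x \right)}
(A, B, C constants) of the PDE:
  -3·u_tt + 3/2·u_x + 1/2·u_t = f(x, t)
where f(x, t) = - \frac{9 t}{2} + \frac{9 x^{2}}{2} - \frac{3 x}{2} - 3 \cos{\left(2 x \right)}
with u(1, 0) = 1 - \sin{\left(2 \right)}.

Substitute the ansatz u = A x^{3} + B t x + C \sin{\left(2 x \right)} into the left-hand side.
Derivatives of the ansatz:
  u_tt = 0
  u_x = 3 A x^{2} + B t + 2 C \cos{\left(2 x \right)}
  u_t = B x
Term by term:
  -3·u_tt = 0
  3/2·u_x = \frac{9 A x^{2}}{2} + \frac{3 B t}{2} + 3 C \cos{\left(2 x \right)}
  1/2·u_t = \frac{B x}{2}
So the left-hand side equals
  \frac{9 A x^{2}}{2} + \frac{3 B t}{2} + \frac{B x}{2} + 3 C \cos{\left(2 x \right)}
This must equal f(x, t) = - \frac{9 t}{2} + \frac{9 x^{2}}{2} - \frac{3 x}{2} - 3 \cos{\left(2 x \right)} identically.
Matching coefficients of the independent functions:
  [t]:  \frac{3 B}{2} = - \frac{9}{2}
  [x]:  \frac{B}{2} = - \frac{3}{2}
  [x^{2}]:  \frac{9 A}{2} = \frac{9}{2}
  [\cos{\left(2 x \right)}]:  3 C = -3
Solving: A = 1, B = -3, C = -1.
Check against the point condition:
  u(1, 0) = 1 - \sin{\left(2 \right)}  ⟹  A + C \sin{\left(2 \right)} = 1 - \sin{\left(2 \right)}  ✓
Hence u(x, t) = - 3 t x + x^{3} - \sin{\left(2 x \right)}.

Answer: u(x, t) = - 3 t x + x^{3} - \sin{\left(2 x \right)}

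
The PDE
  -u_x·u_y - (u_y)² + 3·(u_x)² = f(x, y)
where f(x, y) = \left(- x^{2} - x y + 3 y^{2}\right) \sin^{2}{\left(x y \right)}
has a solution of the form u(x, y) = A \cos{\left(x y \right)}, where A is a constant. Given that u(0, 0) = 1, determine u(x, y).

Substitute the ansatz u = A \cos{\left(x y \right)} into the left-hand side.
Derivatives of the ansatz:
  u_x = - A y \sin{\left(x y \right)}
  u_y = - A x \sin{\left(x y \right)}
Term by term:
  -u_x·u_y = - A^{2} x y \sin^{2}{\left(x y \right)}
  -(u_y)² = - A^{2} x^{2} \sin^{2}{\left(x y \right)}
  3·(u_x)² = 3 A^{2} y^{2} \sin^{2}{\left(x y \right)}
So the left-hand side equals
  - A^{2} x^{2} \sin^{2}{\left(x y \right)} - A^{2} x y \sin^{2}{\left(x y \right)} + 3 A^{2} y^{2} \sin^{2}{\left(x y \right)}
This must equal f(x, y) identically; expanded, f = - x^{2} \sin^{2}{\left(x y \right)} - x y \sin^{2}{\left(x y \right)} + 3 y^{2} \sin^{2}{\left(x y \right)}.
Matching coefficients of the independent functions:
  [x^{2} \sin^{2}{\left(x y \right)}, x y \sin^{2}{\left(x y \right)}]:  - A^{2} = -1
  [y^{2} \sin^{2}{\left(x y \right)}]:  3 A^{2} = 3
These equations allow (A) = (-1) or (1).
Impose the point condition(s):
  u(0, 0) = 1  ⟹  A = 1
Only A = 1 satisfies everything.
Hence u(x, y) = \cos{\left(x y \right)}.

Answer: u(x, y) = \cos{\left(x y \right)}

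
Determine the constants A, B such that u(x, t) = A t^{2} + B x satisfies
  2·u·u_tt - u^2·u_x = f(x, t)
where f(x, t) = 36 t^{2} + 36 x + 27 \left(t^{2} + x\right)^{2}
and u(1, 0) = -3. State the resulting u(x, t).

Substitute the ansatz u = A t^{2} + B x into the left-hand side.
Derivatives of the ansatz:
  u_tt = 2 A
  u_x = B
Term by term:
  2·u·u_tt = 4 A^{2} t^{2} + 4 A B x
  -u^2·u_x = - A^{2} B t^{4} - 2 A B^{2} t^{2} x - B^{3} x^{2}
So the left-hand side equals
  - A^{2} B t^{4} + 4 A^{2} t^{2} - 2 A B^{2} t^{2} x + 4 A B x - B^{3} x^{2}
This must equal f(x, t) identically; expanded, f = 27 t^{4} + 54 t^{2} x + 36 t^{2} + 27 x^{2} + 36 x.
Matching coefficients of the independent functions:
  [t^{2}]:  4 A^{2} = 36
  [t^{4}]:  - A^{2} B = 27
  [x]:  4 A B = 36
  [x^{2}]:  - B^{3} = 27
  [t^{2} x]:  - 2 A B^{2} = 54
Solving: A = -3, B = -3.
Check against the point condition:
  u(1, 0) = -3  ⟹  B = -3  ✓
Hence u(x, t) = - 3 t^{2} - 3 x.

Answer: u(x, t) = - 3 t^{2} - 3 x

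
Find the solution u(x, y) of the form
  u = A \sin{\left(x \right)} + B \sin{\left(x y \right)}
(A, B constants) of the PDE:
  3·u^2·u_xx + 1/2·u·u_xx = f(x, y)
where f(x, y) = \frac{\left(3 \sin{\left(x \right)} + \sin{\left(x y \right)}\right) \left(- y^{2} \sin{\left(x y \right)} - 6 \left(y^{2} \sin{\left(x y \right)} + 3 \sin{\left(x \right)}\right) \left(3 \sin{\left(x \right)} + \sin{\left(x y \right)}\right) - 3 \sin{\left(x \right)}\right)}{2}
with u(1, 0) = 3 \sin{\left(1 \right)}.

Substitute the ansatz u = A \sin{\left(x \right)} + B \sin{\left(x y \right)} into the left-hand side.
Derivatives of the ansatz:
  u_xx = - A \sin{\left(x \right)} - B y^{2} \sin{\left(x y \right)}
Term by term:
  3·u^2·u_xx = - 3 A^{3} \sin^{3}{\left(x \right)} - 3 A^{2} B y^{2} \sin^{2}{\left(x \right)} \sin{\left(x y \right)} - 6 A^{2} B \sin^{2}{\left(x \right)} \sin{\left(x y \right)} - 6 A B^{2} y^{2} \sin{\left(x \right)} \sin^{2}{\left(x y \right)} - 3 A B^{2} \sin{\left(x \right)} \sin^{2}{\left(x y \right)} - 3 B^{3} y^{2} \sin^{3}{\left(x y \right)}
  1/2·u·u_xx = - \frac{A^{2} \sin^{2}{\left(x \right)}}{2} - \frac{A B y^{2} \sin{\left(x \right)} \sin{\left(x y \right)}}{2} - \frac{A B \sin{\left(x \right)} \sin{\left(x y \right)}}{2} - \frac{B^{2} y^{2} \sin^{2}{\left(x y \right)}}{2}
So the left-hand side equals
  - 3 A^{3} \sin^{3}{\left(x \right)} - 3 A^{2} B y^{2} \sin^{2}{\left(x \right)} \sin{\left(x y \right)} - 6 A^{2} B \sin^{2}{\left(x \right)} \sin{\left(x y \right)} - \frac{A^{2} \sin^{2}{\left(x \right)}}{2} - 6 A B^{2} y^{2} \sin{\left(x \right)} \sin^{2}{\left(x y \right)} - 3 A B^{2} \sin{\left(x \right)} \sin^{2}{\left(x y \right)} - \frac{A B y^{2} \sin{\left(x \right)} \sin{\left(x y \right)}}{2} - \frac{A B \sin{\left(x \right)} \sin{\left(x y \right)}}{2} - 3 B^{3} y^{2} \sin^{3}{\left(x y \right)} - \frac{B^{2} y^{2} \sin^{2}{\left(x y \right)}}{2}
This must equal f(x, y) identically; expanded, f = - 27 y^{2} \sin^{2}{\left(x \right)} \sin{\left(x y \right)} - 18 y^{2} \sin{\left(x \right)} \sin^{2}{\left(x y \right)} - \frac{3 y^{2} \sin{\left(x \right)} \sin{\left(x y \right)}}{2} - 3 y^{2} \sin^{3}{\left(x y \right)} - \frac{y^{2} \sin^{2}{\left(x y \right)}}{2} - 81 \sin^{3}{\left(x \right)} - 54 \sin^{2}{\left(x \right)} \sin{\left(x y \right)} - \frac{9 \sin^{2}{\left(x \right)}}{2} - 9 \sin{\left(x \right)} \sin^{2}{\left(x y \right)} - \frac{3 \sin{\left(x \right)} \sin{\left(x y \right)}}{2}.
Matching coefficients of the independent functions:
  [y^{2} \sin^{2}{\left(x y \right)}]:  - \frac{B^{2}}{2} = - \frac{1}{2}
  [y^{2} \sin^{3}{\left(x y \right)}]:  - 3 B^{3} = -3
  [\sin{\left(x \right)} \sin{\left(x y \right)}, y^{2} \sin{\left(x \right)} \sin{\left(x y \right)}]:  - \frac{A B}{2} = - \frac{3}{2}
  [\sin{\left(x \right)} \sin^{2}{\left(x y \right)}]:  - 3 A B^{2} = -9
  [\sin^{2}{\left(x \right)} \sin{\left(x y \right)}]:  - 6 A^{2} B = -54
  [y^{2} \sin{\left(x \right)} \sin^{2}{\left(x y \right)}]:  - 6 A B^{2} = -18
  [y^{2} \sin^{2}{\left(x \right)} \sin{\left(x y \right)}]:  - 3 A^{2} B = -27
  [\sin^{2}{\left(x \right)}]:  - \frac{A^{2}}{2} = - \frac{9}{2}
  [\sin^{3}{\left(x \right)}]:  - 3 A^{3} = -81
Solving: A = 3, B = 1.
Check against the point condition:
  u(1, 0) = 3 \sin{\left(1 \right)}  ⟹  A \sin{\left(1 \right)} = 3 \sin{\left(1 \right)}  ✓
Hence u(x, y) = 3 \sin{\left(x \right)} + \sin{\left(x y \right)}.

Answer: u(x, y) = 3 \sin{\left(x \right)} + \sin{\left(x y \right)}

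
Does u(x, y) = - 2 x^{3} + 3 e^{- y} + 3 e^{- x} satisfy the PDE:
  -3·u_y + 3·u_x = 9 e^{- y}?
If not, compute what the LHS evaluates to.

Evaluate each term of the left-hand side for u = - 2 x^{3} + 3 e^{- y} + 3 e^{- x}.
Derivatives:
  u_y = - 3 e^{- y}
  u_x = - 6 x^{2} - 3 e^{- x}
Terms:
  -3·u_y = 9 e^{- y}
  3·u_x = - 18 x^{2} - 9 e^{- x}
Sum: LHS = - 18 x^{2} + 9 e^{- y} - 9 e^{- x}
Given right-hand side: 9 e^{- y}. Difference LHS − RHS = - 18 x^{2} - 9 e^{- x} ≠ 0, so u is not a solution.

Answer: No, the LHS evaluates to - 18 x^{2} + 9 e^{- y} - 9 e^{- x}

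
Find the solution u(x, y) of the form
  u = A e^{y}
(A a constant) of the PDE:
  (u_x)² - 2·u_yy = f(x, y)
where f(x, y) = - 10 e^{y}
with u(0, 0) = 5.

Substitute the ansatz u = A e^{y} into the left-hand side.
Derivatives of the ansatz:
  u_x = 0
  u_yy = A e^{y}
Term by term:
  (u_x)² = 0
  -2·u_yy = - 2 A e^{y}
So the left-hand side equals
  - 2 A e^{y}
This must equal f(x, y) = - 10 e^{y} identically.
Matching coefficients of the independent functions:
  [e^{y}]:  - 2 A = -10
Solving: A = 5.
Check against the point condition:
  u(0, 0) = 5  ⟹  A = 5  ✓
Hence u(x, y) = 5 e^{y}.

Answer: u(x, y) = 5 e^{y}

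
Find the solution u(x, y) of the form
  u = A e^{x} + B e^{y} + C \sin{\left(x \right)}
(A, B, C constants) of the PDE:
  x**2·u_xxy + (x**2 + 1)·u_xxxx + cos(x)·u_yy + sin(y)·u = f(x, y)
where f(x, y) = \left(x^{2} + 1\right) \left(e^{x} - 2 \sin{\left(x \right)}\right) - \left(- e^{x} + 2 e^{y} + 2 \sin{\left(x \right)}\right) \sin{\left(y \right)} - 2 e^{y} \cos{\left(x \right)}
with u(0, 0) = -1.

Answer: u(x, y) = e^{x} - 2 e^{y} - 2 \sin{\left(x \right)}

Derivation:
Substitute the ansatz u = A e^{x} + B e^{y} + C \sin{\left(x \right)} into the left-hand side.
Derivatives of the ansatz:
  u_xxy = 0
  u_xxxx = A e^{x} + C \sin{\left(x \right)}
  u_yy = B e^{y}
Term by term:
  x**2·u_xxy = 0
  (x**2 + 1)·u_xxxx = A x^{2} e^{x} + A e^{x} + C x^{2} \sin{\left(x \right)} + C \sin{\left(x \right)}
  cos(x)·u_yy = B e^{y} \cos{\left(x \right)}
  sin(y)·u = A e^{x} \sin{\left(y \right)} + B e^{y} \sin{\left(y \right)} + C \sin{\left(x \right)} \sin{\left(y \right)}
So the left-hand side equals
  A x^{2} e^{x} + A e^{x} \sin{\left(y \right)} + A e^{x} + B e^{y} \sin{\left(y \right)} + B e^{y} \cos{\left(x \right)} + C x^{2} \sin{\left(x \right)} + C \sin{\left(x \right)} \sin{\left(y \right)} + C \sin{\left(x \right)}
This must equal f(x, y) identically; expanded, f = x^{2} e^{x} - 2 x^{2} \sin{\left(x \right)} + e^{x} \sin{\left(y \right)} + e^{x} - 2 e^{y} \sin{\left(y \right)} - 2 e^{y} \cos{\left(x \right)} - 2 \sin{\left(x \right)} \sin{\left(y \right)} - 2 \sin{\left(x \right)}.
Matching coefficients of the independent functions:
  [x^{2} e^{x}, e^{x} \sin{\left(y \right)}, e^{x}]:  A = 1
  [x^{2} \sin{\left(x \right)}, \sin{\left(x \right)} \sin{\left(y \right)}, \sin{\left(x \right)}]:  C = -2
  [e^{y} \sin{\left(y \right)}, e^{y} \cos{\left(x \right)}]:  B = -2
Solving: A = 1, B = -2, C = -2.
Check against the point condition:
  u(0, 0) = -1  ⟹  A + B = -1  ✓
Hence u(x, y) = e^{x} - 2 e^{y} - 2 \sin{\left(x \right)}.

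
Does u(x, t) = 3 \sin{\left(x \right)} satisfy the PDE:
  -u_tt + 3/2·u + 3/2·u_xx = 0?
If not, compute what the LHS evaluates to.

Evaluate each term of the left-hand side for u = 3 \sin{\left(x \right)}.
Derivatives:
  u_tt = 0
  u_xx = - 3 \sin{\left(x \right)}
Terms:
  -u_tt = 0
  3/2·u = \frac{9 \sin{\left(x \right)}}{2}
  3/2·u_xx = - \frac{9 \sin{\left(x \right)}}{2}
Sum: LHS = 0
This is exactly the given right-hand side, so u is a solution.

Answer: Yes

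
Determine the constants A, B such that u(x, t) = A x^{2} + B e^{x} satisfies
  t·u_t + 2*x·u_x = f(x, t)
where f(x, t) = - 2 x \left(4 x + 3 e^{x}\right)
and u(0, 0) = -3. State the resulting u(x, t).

Answer: u(x, t) = - 2 x^{2} - 3 e^{x}

Derivation:
Substitute the ansatz u = A x^{2} + B e^{x} into the left-hand side.
Derivatives of the ansatz:
  u_t = 0
  u_x = 2 A x + B e^{x}
Term by term:
  t·u_t = 0
  2*x·u_x = 4 A x^{2} + 2 B x e^{x}
So the left-hand side equals
  4 A x^{2} + 2 B x e^{x}
This must equal f(x, t) identically; expanded, f = - 8 x^{2} - 6 x e^{x}.
Matching coefficients of the independent functions:
  [x^{2}]:  4 A = -8
  [x e^{x}]:  2 B = -6
Solving: A = -2, B = -3.
Check against the point condition:
  u(0, 0) = -3  ⟹  B = -3  ✓
Hence u(x, t) = - 2 x^{2} - 3 e^{x}.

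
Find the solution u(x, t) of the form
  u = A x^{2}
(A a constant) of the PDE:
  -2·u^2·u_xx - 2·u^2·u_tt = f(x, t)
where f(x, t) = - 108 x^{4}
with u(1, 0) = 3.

Substitute the ansatz u = A x^{2} into the left-hand side.
Derivatives of the ansatz:
  u_xx = 2 A
  u_tt = 0
Term by term:
  -2·u^2·u_xx = - 4 A^{3} x^{4}
  -2·u^2·u_tt = 0
So the left-hand side equals
  - 4 A^{3} x^{4}
This must equal f(x, t) = - 108 x^{4} identically.
Matching coefficients of the independent functions:
  [x^{4}]:  - 4 A^{3} = -108
Solving: A = 3.
Check against the point condition:
  u(1, 0) = 3  ⟹  A = 3  ✓
Hence u(x, t) = 3 x^{2}.

Answer: u(x, t) = 3 x^{2}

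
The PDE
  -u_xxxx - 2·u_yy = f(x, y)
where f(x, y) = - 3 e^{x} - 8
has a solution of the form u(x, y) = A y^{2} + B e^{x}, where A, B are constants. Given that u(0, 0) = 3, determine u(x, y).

Answer: u(x, y) = 2 y^{2} + 3 e^{x}

Derivation:
Substitute the ansatz u = A y^{2} + B e^{x} into the left-hand side.
Derivatives of the ansatz:
  u_xxxx = B e^{x}
  u_yy = 2 A
Term by term:
  -u_xxxx = - B e^{x}
  -2·u_yy = - 4 A
So the left-hand side equals
  - 4 A - B e^{x}
This must equal f(x, y) = - 3 e^{x} - 8 identically.
Matching coefficients of the independent functions:
  [constant term]:  - 4 A = -8
  [e^{x}]:  - B = -3
Solving: A = 2, B = 3.
Check against the point condition:
  u(0, 0) = 3  ⟹  B = 3  ✓
Hence u(x, y) = 2 y^{2} + 3 e^{x}.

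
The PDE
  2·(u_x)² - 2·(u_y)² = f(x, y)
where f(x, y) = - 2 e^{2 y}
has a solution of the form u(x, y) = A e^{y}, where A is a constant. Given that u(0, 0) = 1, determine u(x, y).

Substitute the ansatz u = A e^{y} into the left-hand side.
Derivatives of the ansatz:
  u_x = 0
  u_y = A e^{y}
Term by term:
  2·(u_x)² = 0
  -2·(u_y)² = - 2 A^{2} e^{2 y}
So the left-hand side equals
  - 2 A^{2} e^{2 y}
This must equal f(x, y) = - 2 e^{2 y} identically.
Matching coefficients of the independent functions:
  [e^{2 y}]:  - 2 A^{2} = -2
These equations allow (A) = (-1) or (1).
Impose the point condition(s):
  u(0, 0) = 1  ⟹  A = 1
Only A = 1 satisfies everything.
Hence u(x, y) = e^{y}.

Answer: u(x, y) = e^{y}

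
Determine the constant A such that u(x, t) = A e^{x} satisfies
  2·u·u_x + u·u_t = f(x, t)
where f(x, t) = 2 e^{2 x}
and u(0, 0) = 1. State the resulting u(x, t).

Substitute the ansatz u = A e^{x} into the left-hand side.
Derivatives of the ansatz:
  u_x = A e^{x}
  u_t = 0
Term by term:
  2·u·u_x = 2 A^{2} e^{2 x}
  u·u_t = 0
So the left-hand side equals
  2 A^{2} e^{2 x}
This must equal f(x, t) = 2 e^{2 x} identically.
Matching coefficients of the independent functions:
  [e^{2 x}]:  2 A^{2} = 2
These equations allow (A) = (-1) or (1).
Impose the point condition(s):
  u(0, 0) = 1  ⟹  A = 1
Only A = 1 satisfies everything.
Hence u(x, t) = e^{x}.

Answer: u(x, t) = e^{x}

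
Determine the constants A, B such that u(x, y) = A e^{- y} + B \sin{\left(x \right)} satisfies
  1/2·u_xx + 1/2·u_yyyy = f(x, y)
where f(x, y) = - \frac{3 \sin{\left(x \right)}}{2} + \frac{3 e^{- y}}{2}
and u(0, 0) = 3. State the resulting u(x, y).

Substitute the ansatz u = A e^{- y} + B \sin{\left(x \right)} into the left-hand side.
Derivatives of the ansatz:
  u_xx = - B \sin{\left(x \right)}
  u_yyyy = A e^{- y}
Term by term:
  1/2·u_xx = - \frac{B \sin{\left(x \right)}}{2}
  1/2·u_yyyy = \frac{A e^{- y}}{2}
So the left-hand side equals
  \frac{A e^{- y}}{2} - \frac{B \sin{\left(x \right)}}{2}
This must equal f(x, y) = - \frac{3 \sin{\left(x \right)}}{2} + \frac{3 e^{- y}}{2} identically.
Matching coefficients of the independent functions:
  [e^{- y}]:  \frac{A}{2} = \frac{3}{2}
  [\sin{\left(x \right)}]:  - \frac{B}{2} = - \frac{3}{2}
Solving: A = 3, B = 3.
Check against the point condition:
  u(0, 0) = 3  ⟹  A = 3  ✓
Hence u(x, y) = 3 \sin{\left(x \right)} + 3 e^{- y}.

Answer: u(x, y) = 3 \sin{\left(x \right)} + 3 e^{- y}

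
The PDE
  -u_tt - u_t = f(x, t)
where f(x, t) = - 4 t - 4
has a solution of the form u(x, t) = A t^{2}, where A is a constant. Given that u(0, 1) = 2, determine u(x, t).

Substitute the ansatz u = A t^{2} into the left-hand side.
Derivatives of the ansatz:
  u_tt = 2 A
  u_t = 2 A t
Term by term:
  -u_tt = - 2 A
  -u_t = - 2 A t
So the left-hand side equals
  - 2 A t - 2 A
This must equal f(x, t) = - 4 t - 4 identically.
Matching coefficients of the independent functions:
  [constant term, t]:  - 2 A = -4
Solving: A = 2.
Check against the point condition:
  u(0, 1) = 2  ⟹  A = 2  ✓
Hence u(x, t) = 2 t^{2}.

Answer: u(x, t) = 2 t^{2}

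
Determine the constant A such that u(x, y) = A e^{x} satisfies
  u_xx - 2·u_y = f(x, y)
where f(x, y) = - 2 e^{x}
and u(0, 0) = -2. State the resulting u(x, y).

Substitute the ansatz u = A e^{x} into the left-hand side.
Derivatives of the ansatz:
  u_xx = A e^{x}
  u_y = 0
Term by term:
  u_xx = A e^{x}
  -2·u_y = 0
So the left-hand side equals
  A e^{x}
This must equal f(x, y) = - 2 e^{x} identically.
Matching coefficients of the independent functions:
  [e^{x}]:  A = -2
Solving: A = -2.
Check against the point condition:
  u(0, 0) = -2  ⟹  A = -2  ✓
Hence u(x, y) = - 2 e^{x}.

Answer: u(x, y) = - 2 e^{x}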